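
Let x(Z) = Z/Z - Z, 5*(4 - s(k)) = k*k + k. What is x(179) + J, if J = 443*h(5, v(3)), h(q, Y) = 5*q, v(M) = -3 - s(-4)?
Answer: 10897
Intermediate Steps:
s(k) = 4 - k/5 - k²/5 (s(k) = 4 - (k*k + k)/5 = 4 - (k² + k)/5 = 4 - (k + k²)/5 = 4 + (-k/5 - k²/5) = 4 - k/5 - k²/5)
v(M) = -23/5 (v(M) = -3 - (4 - ⅕*(-4) - ⅕*(-4)²) = -3 - (4 + ⅘ - ⅕*16) = -3 - (4 + ⅘ - 16/5) = -3 - 1*8/5 = -3 - 8/5 = -23/5)
x(Z) = 1 - Z
J = 11075 (J = 443*(5*5) = 443*25 = 11075)
x(179) + J = (1 - 1*179) + 11075 = (1 - 179) + 11075 = -178 + 11075 = 10897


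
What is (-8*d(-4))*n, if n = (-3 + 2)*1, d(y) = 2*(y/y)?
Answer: 16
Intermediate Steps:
d(y) = 2 (d(y) = 2*1 = 2)
n = -1 (n = -1*1 = -1)
(-8*d(-4))*n = -8*2*(-1) = -16*(-1) = 16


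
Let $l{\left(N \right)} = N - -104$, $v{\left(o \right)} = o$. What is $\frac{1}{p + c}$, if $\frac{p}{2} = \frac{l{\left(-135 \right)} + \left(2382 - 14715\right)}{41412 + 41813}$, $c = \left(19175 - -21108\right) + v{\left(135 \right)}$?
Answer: $\frac{83225}{3363763322} \approx 2.4742 \cdot 10^{-5}$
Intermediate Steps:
$l{\left(N \right)} = 104 + N$ ($l{\left(N \right)} = N + 104 = 104 + N$)
$c = 40418$ ($c = \left(19175 - -21108\right) + 135 = \left(19175 + 21108\right) + 135 = 40283 + 135 = 40418$)
$p = - \frac{24728}{83225}$ ($p = 2 \frac{\left(104 - 135\right) + \left(2382 - 14715\right)}{41412 + 41813} = 2 \frac{-31 + \left(2382 - 14715\right)}{83225} = 2 \left(-31 - 12333\right) \frac{1}{83225} = 2 \left(\left(-12364\right) \frac{1}{83225}\right) = 2 \left(- \frac{12364}{83225}\right) = - \frac{24728}{83225} \approx -0.29712$)
$\frac{1}{p + c} = \frac{1}{- \frac{24728}{83225} + 40418} = \frac{1}{\frac{3363763322}{83225}} = \frac{83225}{3363763322}$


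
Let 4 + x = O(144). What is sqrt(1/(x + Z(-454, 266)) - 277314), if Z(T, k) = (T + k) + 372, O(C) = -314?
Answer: I*sqrt(4979450318)/134 ≈ 526.61*I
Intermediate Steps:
x = -318 (x = -4 - 314 = -318)
Z(T, k) = 372 + T + k
sqrt(1/(x + Z(-454, 266)) - 277314) = sqrt(1/(-318 + (372 - 454 + 266)) - 277314) = sqrt(1/(-318 + 184) - 277314) = sqrt(1/(-134) - 277314) = sqrt(-1/134 - 277314) = sqrt(-37160077/134) = I*sqrt(4979450318)/134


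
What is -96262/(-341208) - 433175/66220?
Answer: -126275273/20173923 ≈ -6.2593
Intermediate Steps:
-96262/(-341208) - 433175/66220 = -96262*(-1/341208) - 433175*1/66220 = 48131/170604 - 86635/13244 = -126275273/20173923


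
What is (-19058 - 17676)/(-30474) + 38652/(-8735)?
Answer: -428504779/133095195 ≈ -3.2195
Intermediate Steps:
(-19058 - 17676)/(-30474) + 38652/(-8735) = -36734*(-1/30474) + 38652*(-1/8735) = 18367/15237 - 38652/8735 = -428504779/133095195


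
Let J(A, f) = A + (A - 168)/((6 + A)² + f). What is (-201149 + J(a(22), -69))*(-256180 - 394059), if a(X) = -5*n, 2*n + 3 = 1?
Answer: 6801273006589/52 ≈ 1.3079e+11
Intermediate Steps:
n = -1 (n = -3/2 + (½)*1 = -3/2 + ½ = -1)
a(X) = 5 (a(X) = -5*(-1) = 5)
J(A, f) = A + (-168 + A)/(f + (6 + A)²)
(-201149 + J(a(22), -69))*(-256180 - 394059) = (-201149 + (-168 + 5 + 5*(-69) + 5*(6 + 5)²)/(-69 + (6 + 5)²))*(-256180 - 394059) = (-201149 + (-168 + 5 - 345 + 5*11²)/(-69 + 11²))*(-650239) = (-201149 + (-168 + 5 - 345 + 5*121)/(-69 + 121))*(-650239) = (-201149 + (-168 + 5 - 345 + 605)/52)*(-650239) = (-201149 + (1/52)*97)*(-650239) = (-201149 + 97/52)*(-650239) = -10459651/52*(-650239) = 6801273006589/52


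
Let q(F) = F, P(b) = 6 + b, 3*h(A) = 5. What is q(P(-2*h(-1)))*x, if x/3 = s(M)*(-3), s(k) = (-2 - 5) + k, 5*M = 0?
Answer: 168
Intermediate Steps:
M = 0 (M = (⅕)*0 = 0)
h(A) = 5/3 (h(A) = (⅓)*5 = 5/3)
s(k) = -7 + k
x = 63 (x = 3*((-7 + 0)*(-3)) = 3*(-7*(-3)) = 3*21 = 63)
q(P(-2*h(-1)))*x = (6 - 2*5/3)*63 = (6 - 10/3)*63 = (8/3)*63 = 168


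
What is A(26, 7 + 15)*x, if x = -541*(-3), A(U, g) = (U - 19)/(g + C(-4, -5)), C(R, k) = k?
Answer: 11361/17 ≈ 668.29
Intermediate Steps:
A(U, g) = (-19 + U)/(-5 + g) (A(U, g) = (U - 19)/(g - 5) = (-19 + U)/(-5 + g))
x = 1623
A(26, 7 + 15)*x = ((-19 + 26)/(-5 + (7 + 15)))*1623 = (7/(-5 + 22))*1623 = (7/17)*1623 = 11361/17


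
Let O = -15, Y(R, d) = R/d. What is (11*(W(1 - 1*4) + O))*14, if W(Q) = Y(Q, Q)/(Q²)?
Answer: -20636/9 ≈ -2292.9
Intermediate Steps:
W(Q) = Q⁻² (W(Q) = (Q/Q)/(Q²) = 1/Q² = Q⁻²)
(11*(W(1 - 1*4) + O))*14 = (11*((1 - 1*4)⁻² - 15))*14 = (11*((1 - 4)⁻² - 15))*14 = (11*((-3)⁻² - 15))*14 = (11*(⅑ - 15))*14 = (11*(-134/9))*14 = -1474/9*14 = -20636/9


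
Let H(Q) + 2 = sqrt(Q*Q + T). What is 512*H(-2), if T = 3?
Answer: -1024 + 512*sqrt(7) ≈ 330.62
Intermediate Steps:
H(Q) = -2 + sqrt(3 + Q**2) (H(Q) = -2 + sqrt(Q*Q + 3) = -2 + sqrt(Q**2 + 3) = -2 + sqrt(3 + Q**2))
512*H(-2) = 512*(-2 + sqrt(3 + (-2)**2)) = 512*(-2 + sqrt(3 + 4)) = 512*(-2 + sqrt(7)) = -1024 + 512*sqrt(7)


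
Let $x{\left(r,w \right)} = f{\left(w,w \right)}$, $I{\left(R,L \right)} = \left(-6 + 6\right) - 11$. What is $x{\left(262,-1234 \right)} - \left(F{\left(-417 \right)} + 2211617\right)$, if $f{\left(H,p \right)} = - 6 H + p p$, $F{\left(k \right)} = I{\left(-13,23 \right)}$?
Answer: $-681446$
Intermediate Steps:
$I{\left(R,L \right)} = -11$ ($I{\left(R,L \right)} = 0 - 11 = -11$)
$F{\left(k \right)} = -11$
$f{\left(H,p \right)} = p^{2} - 6 H$ ($f{\left(H,p \right)} = - 6 H + p^{2} = p^{2} - 6 H$)
$x{\left(r,w \right)} = w^{2} - 6 w$
$x{\left(262,-1234 \right)} - \left(F{\left(-417 \right)} + 2211617\right) = - 1234 \left(-6 - 1234\right) - \left(-11 + 2211617\right) = \left(-1234\right) \left(-1240\right) - 2211606 = 1530160 - 2211606 = -681446$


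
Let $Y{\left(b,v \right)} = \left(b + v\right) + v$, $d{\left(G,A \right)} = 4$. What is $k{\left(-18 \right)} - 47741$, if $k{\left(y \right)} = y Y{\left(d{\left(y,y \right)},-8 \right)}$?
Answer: $-47525$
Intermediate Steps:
$Y{\left(b,v \right)} = b + 2 v$
$k{\left(y \right)} = - 12 y$ ($k{\left(y \right)} = y \left(4 + 2 \left(-8\right)\right) = y \left(4 - 16\right) = y \left(-12\right) = - 12 y$)
$k{\left(-18 \right)} - 47741 = \left(-12\right) \left(-18\right) - 47741 = 216 - 47741 = -47525$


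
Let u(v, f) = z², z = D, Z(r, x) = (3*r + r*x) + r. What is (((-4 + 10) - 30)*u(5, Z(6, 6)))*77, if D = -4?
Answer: -29568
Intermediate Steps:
Z(r, x) = 4*r + r*x
z = -4
u(v, f) = 16 (u(v, f) = (-4)² = 16)
(((-4 + 10) - 30)*u(5, Z(6, 6)))*77 = (((-4 + 10) - 30)*16)*77 = ((6 - 30)*16)*77 = -24*16*77 = -384*77 = -29568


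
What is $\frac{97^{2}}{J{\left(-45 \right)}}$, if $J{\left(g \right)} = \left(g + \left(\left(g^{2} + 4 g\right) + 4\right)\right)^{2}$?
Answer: $\frac{9409}{3254416} \approx 0.0028911$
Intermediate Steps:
$J{\left(g \right)} = \left(4 + g^{2} + 5 g\right)^{2}$ ($J{\left(g \right)} = \left(g + \left(4 + g^{2} + 4 g\right)\right)^{2} = \left(4 + g^{2} + 5 g\right)^{2}$)
$\frac{97^{2}}{J{\left(-45 \right)}} = \frac{97^{2}}{\left(4 + \left(-45\right)^{2} + 5 \left(-45\right)\right)^{2}} = \frac{9409}{\left(4 + 2025 - 225\right)^{2}} = \frac{9409}{1804^{2}} = \frac{9409}{3254416}$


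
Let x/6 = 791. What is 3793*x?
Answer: 18001578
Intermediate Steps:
x = 4746 (x = 6*791 = 4746)
3793*x = 3793*4746 = 18001578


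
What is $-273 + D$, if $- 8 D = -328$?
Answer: $-232$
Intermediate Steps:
$D = 41$ ($D = \left(- \frac{1}{8}\right) \left(-328\right) = 41$)
$-273 + D = -273 + 41 = -232$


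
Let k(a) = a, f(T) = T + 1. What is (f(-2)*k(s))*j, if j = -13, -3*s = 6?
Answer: -26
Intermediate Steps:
s = -2 (s = -⅓*6 = -2)
f(T) = 1 + T
(f(-2)*k(s))*j = ((1 - 2)*(-2))*(-13) = -1*(-2)*(-13) = 2*(-13) = -26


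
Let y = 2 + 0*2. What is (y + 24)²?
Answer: 676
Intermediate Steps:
y = 2 (y = 2 + 0 = 2)
(y + 24)² = (2 + 24)² = 26² = 676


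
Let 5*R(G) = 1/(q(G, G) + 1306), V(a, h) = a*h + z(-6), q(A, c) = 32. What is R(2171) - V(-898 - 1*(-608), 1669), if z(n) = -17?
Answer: 3238140631/6690 ≈ 4.8403e+5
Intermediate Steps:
V(a, h) = -17 + a*h (V(a, h) = a*h - 17 = -17 + a*h)
R(G) = 1/6690 (R(G) = 1/(5*(32 + 1306)) = (1/5)/1338 = (1/5)*(1/1338) = 1/6690)
R(2171) - V(-898 - 1*(-608), 1669) = 1/6690 - (-17 + (-898 - 1*(-608))*1669) = 1/6690 - (-17 + (-898 + 608)*1669) = 1/6690 - (-17 - 290*1669) = 1/6690 - (-17 - 484010) = 1/6690 - 1*(-484027) = 1/6690 + 484027 = 3238140631/6690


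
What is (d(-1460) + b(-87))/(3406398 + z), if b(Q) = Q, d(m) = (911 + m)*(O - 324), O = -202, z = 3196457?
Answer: 41241/943265 ≈ 0.043722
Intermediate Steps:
d(m) = -479186 - 526*m (d(m) = (911 + m)*(-202 - 324) = (911 + m)*(-526) = -479186 - 526*m)
(d(-1460) + b(-87))/(3406398 + z) = ((-479186 - 526*(-1460)) - 87)/(3406398 + 3196457) = ((-479186 + 767960) - 87)/6602855 = (288774 - 87)*(1/6602855) = 288687*(1/6602855) = 41241/943265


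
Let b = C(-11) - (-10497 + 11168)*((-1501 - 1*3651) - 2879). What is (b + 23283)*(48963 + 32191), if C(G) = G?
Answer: 439211372242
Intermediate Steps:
b = 5388790 (b = -11 - (-10497 + 11168)*((-1501 - 1*3651) - 2879) = -11 - 671*((-1501 - 3651) - 2879) = -11 - 671*(-5152 - 2879) = -11 - 671*(-8031) = -11 - 1*(-5388801) = -11 + 5388801 = 5388790)
(b + 23283)*(48963 + 32191) = (5388790 + 23283)*(48963 + 32191) = 5412073*81154 = 439211372242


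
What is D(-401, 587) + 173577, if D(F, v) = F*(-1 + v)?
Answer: -61409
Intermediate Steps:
D(-401, 587) + 173577 = -401*(-1 + 587) + 173577 = -401*586 + 173577 = -234986 + 173577 = -61409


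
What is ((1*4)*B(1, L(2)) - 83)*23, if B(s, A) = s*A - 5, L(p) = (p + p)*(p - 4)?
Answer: -3105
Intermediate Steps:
L(p) = 2*p*(-4 + p) (L(p) = (2*p)*(-4 + p) = 2*p*(-4 + p))
B(s, A) = -5 + A*s (B(s, A) = A*s - 5 = -5 + A*s)
((1*4)*B(1, L(2)) - 83)*23 = ((1*4)*(-5 + (2*2*(-4 + 2))*1) - 83)*23 = (4*(-5 + (2*2*(-2))*1) - 83)*23 = (4*(-5 - 8*1) - 83)*23 = (4*(-5 - 8) - 83)*23 = (4*(-13) - 83)*23 = (-52 - 83)*23 = -135*23 = -3105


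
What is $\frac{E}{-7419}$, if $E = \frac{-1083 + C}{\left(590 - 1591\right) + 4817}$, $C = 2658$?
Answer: $- \frac{175}{3145656} \approx -5.5632 \cdot 10^{-5}$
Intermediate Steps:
$E = \frac{175}{424}$ ($E = \frac{-1083 + 2658}{\left(590 - 1591\right) + 4817} = \frac{1575}{\left(590 - 1591\right) + 4817} = \frac{1575}{-1001 + 4817} = \frac{1575}{3816} = 1575 \cdot \frac{1}{3816} = \frac{175}{424} \approx 0.41274$)
$\frac{E}{-7419} = \frac{175}{424 \left(-7419\right)} = \frac{175}{424} \left(- \frac{1}{7419}\right) = - \frac{175}{3145656}$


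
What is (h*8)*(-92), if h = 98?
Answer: -72128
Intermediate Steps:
(h*8)*(-92) = (98*8)*(-92) = 784*(-92) = -72128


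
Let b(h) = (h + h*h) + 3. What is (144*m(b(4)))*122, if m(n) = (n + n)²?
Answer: 37173888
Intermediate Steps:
b(h) = 3 + h + h² (b(h) = (h + h²) + 3 = 3 + h + h²)
m(n) = 4*n² (m(n) = (2*n)² = 4*n²)
(144*m(b(4)))*122 = (144*(4*(3 + 4 + 4²)²))*122 = (144*(4*(3 + 4 + 16)²))*122 = (144*(4*23²))*122 = (144*(4*529))*122 = (144*2116)*122 = 304704*122 = 37173888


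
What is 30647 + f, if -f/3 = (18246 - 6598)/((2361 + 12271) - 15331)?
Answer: 7152399/233 ≈ 30697.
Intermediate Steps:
f = 11648/233 (f = -3*(18246 - 6598)/((2361 + 12271) - 15331) = -34944/(14632 - 15331) = -34944/(-699) = -34944*(-1)/699 = -3*(-11648/699) = 11648/233 ≈ 49.991)
30647 + f = 30647 + 11648/233 = 7152399/233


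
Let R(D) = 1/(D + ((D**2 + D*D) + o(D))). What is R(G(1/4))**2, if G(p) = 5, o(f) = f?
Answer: 1/3600 ≈ 0.00027778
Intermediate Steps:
R(D) = 1/(2*D + 2*D**2) (R(D) = 1/(D + ((D**2 + D*D) + D)) = 1/(D + ((D**2 + D**2) + D)) = 1/(D + (2*D**2 + D)) = 1/(D + (D + 2*D**2)) = 1/(2*D + 2*D**2))
R(G(1/4))**2 = ((1/2)/(5*(1 + 5)))**2 = ((1/2)*(1/5)/6)**2 = ((1/2)*(1/5)*(1/6))**2 = (1/60)**2 = 1/3600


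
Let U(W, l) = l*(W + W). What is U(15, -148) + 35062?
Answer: 30622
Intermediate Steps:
U(W, l) = 2*W*l (U(W, l) = l*(2*W) = 2*W*l)
U(15, -148) + 35062 = 2*15*(-148) + 35062 = -4440 + 35062 = 30622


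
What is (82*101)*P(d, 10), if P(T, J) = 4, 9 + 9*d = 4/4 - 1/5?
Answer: 33128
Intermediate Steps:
d = -41/45 (d = -1 + (4/4 - 1/5)/9 = -1 + (4*(¼) - 1*⅕)/9 = -1 + (1 - ⅕)/9 = -1 + (⅑)*(⅘) = -1 + 4/45 = -41/45 ≈ -0.91111)
(82*101)*P(d, 10) = (82*101)*4 = 8282*4 = 33128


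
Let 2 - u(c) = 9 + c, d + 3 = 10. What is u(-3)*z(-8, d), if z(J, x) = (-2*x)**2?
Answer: -784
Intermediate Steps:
d = 7 (d = -3 + 10 = 7)
z(J, x) = 4*x**2
u(c) = -7 - c (u(c) = 2 - (9 + c) = 2 + (-9 - c) = -7 - c)
u(-3)*z(-8, d) = (-7 - 1*(-3))*(4*7**2) = (-7 + 3)*(4*49) = -4*196 = -784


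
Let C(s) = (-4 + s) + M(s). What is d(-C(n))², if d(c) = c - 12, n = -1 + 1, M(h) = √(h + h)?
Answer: 64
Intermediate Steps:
M(h) = √2*√h (M(h) = √(2*h) = √2*√h)
n = 0
C(s) = -4 + s + √2*√s (C(s) = (-4 + s) + √2*√s = -4 + s + √2*√s)
d(c) = -12 + c
d(-C(n))² = (-12 - (-4 + 0 + √2*√0))² = (-12 - (-4 + 0 + √2*0))² = (-12 - (-4 + 0 + 0))² = (-12 - 1*(-4))² = (-12 + 4)² = (-8)² = 64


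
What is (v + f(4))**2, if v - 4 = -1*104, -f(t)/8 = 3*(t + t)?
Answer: 85264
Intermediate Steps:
f(t) = -48*t (f(t) = -24*(t + t) = -24*2*t = -48*t)
v = -100 (v = 4 - 1*104 = 4 - 104 = -100)
(v + f(4))**2 = (-100 - 48*4)**2 = (-100 - 192)**2 = (-292)**2 = 85264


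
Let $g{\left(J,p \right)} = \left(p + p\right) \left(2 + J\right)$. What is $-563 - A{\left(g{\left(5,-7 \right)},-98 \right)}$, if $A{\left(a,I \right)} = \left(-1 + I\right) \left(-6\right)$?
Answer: $-1157$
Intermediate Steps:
$g{\left(J,p \right)} = 2 p \left(2 + J\right)$
$A{\left(a,I \right)} = 6 - 6 I$
$-563 - A{\left(g{\left(5,-7 \right)},-98 \right)} = -563 - \left(6 - -588\right) = -563 - \left(6 + 588\right) = -563 - 594 = -1157$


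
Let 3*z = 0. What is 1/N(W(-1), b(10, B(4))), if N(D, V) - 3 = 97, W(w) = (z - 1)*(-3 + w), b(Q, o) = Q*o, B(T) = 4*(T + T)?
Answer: 1/100 ≈ 0.010000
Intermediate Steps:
z = 0 (z = (1/3)*0 = 0)
B(T) = 8*T (B(T) = 4*(2*T) = 8*T)
W(w) = 3 - w (W(w) = (0 - 1)*(-3 + w) = -(-3 + w) = 3 - w)
N(D, V) = 100 (N(D, V) = 3 + 97 = 100)
1/N(W(-1), b(10, B(4))) = 1/100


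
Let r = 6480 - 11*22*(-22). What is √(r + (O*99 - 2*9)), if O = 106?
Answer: 2*√5570 ≈ 149.26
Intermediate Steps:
r = 11804 (r = 6480 - 242*(-22) = 6480 + 5324 = 11804)
√(r + (O*99 - 2*9)) = √(11804 + (106*99 - 2*9)) = √(11804 + (10494 - 18)) = √(11804 + 10476) = √22280 = 2*√5570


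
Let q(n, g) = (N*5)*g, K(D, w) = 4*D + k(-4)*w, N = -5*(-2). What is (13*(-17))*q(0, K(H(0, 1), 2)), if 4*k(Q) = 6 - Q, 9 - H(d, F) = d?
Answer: -453050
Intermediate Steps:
H(d, F) = 9 - d
N = 10
k(Q) = 3/2 - Q/4 (k(Q) = (6 - Q)/4 = 3/2 - Q/4)
K(D, w) = 4*D + 5*w/2 (K(D, w) = 4*D + (3/2 - ¼*(-4))*w = 4*D + (3/2 + 1)*w = 4*D + 5*w/2)
q(n, g) = 50*g (q(n, g) = (10*5)*g = 50*g)
(13*(-17))*q(0, K(H(0, 1), 2)) = (13*(-17))*(50*(4*(9 - 1*0) + (5/2)*2)) = -11050*(4*(9 + 0) + 5) = -11050*(4*9 + 5) = -11050*(36 + 5) = -11050*41 = -221*2050 = -453050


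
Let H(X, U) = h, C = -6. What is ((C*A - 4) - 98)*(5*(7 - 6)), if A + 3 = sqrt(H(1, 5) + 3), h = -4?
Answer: -420 - 30*I ≈ -420.0 - 30.0*I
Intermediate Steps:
H(X, U) = -4
A = -3 + I (A = -3 + sqrt(-4 + 3) = -3 + sqrt(-1) = -3 + I ≈ -3.0 + 1.0*I)
((C*A - 4) - 98)*(5*(7 - 6)) = ((-6*(-3 + I) - 4) - 98)*(5*(7 - 6)) = (((18 - 6*I) - 4) - 98)*(5*1) = ((14 - 6*I) - 98)*5 = (-84 - 6*I)*5 = -420 - 30*I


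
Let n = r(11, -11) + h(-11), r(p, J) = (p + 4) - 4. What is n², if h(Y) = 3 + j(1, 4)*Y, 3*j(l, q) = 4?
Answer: 4/9 ≈ 0.44444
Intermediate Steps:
r(p, J) = p (r(p, J) = (4 + p) - 4 = p)
j(l, q) = 4/3 (j(l, q) = (⅓)*4 = 4/3)
h(Y) = 3 + 4*Y/3
n = -⅔ (n = 11 + (3 + (4/3)*(-11)) = 11 + (3 - 44/3) = 11 - 35/3 = -⅔ ≈ -0.66667)
n² = (-⅔)² = 4/9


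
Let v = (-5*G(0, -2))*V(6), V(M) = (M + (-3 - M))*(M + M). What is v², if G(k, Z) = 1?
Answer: 32400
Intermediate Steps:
V(M) = -6*M
v = 180 (v = (-5*1)*(-6*6) = -5*(-36) = 180)
v² = 180² = 32400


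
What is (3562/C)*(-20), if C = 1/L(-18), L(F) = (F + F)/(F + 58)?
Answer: 64116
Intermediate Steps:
L(F) = 2*F/(58 + F) (L(F) = (2*F)/(58 + F) = 2*F/(58 + F))
C = -10/9 (C = 1/(2*(-18)/(58 - 18)) = 1/(2*(-18)/40) = 1/(2*(-18)*(1/40)) = 1/(-9/10) = -10/9 ≈ -1.1111)
(3562/C)*(-20) = (3562/(-10/9))*(-20) = (3562*(-9/10))*(-20) = -16029/5*(-20) = 64116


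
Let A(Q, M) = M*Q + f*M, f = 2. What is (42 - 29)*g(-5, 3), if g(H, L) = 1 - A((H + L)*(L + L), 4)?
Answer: 533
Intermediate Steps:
A(Q, M) = 2*M + M*Q (A(Q, M) = M*Q + 2*M = 2*M + M*Q)
g(H, L) = -7 - 8*L*(H + L) (g(H, L) = 1 - 4*(2 + (H + L)*(L + L)) = 1 - 4*(2 + (H + L)*(2*L)) = 1 - 4*(2 + 2*L*(H + L)) = 1 - (8 + 8*L*(H + L)) = 1 + (-8 - 8*L*(H + L)) = -7 - 8*L*(H + L))
(42 - 29)*g(-5, 3) = (42 - 29)*(-7 - 8*3*(-5 + 3)) = 13*(-7 - 8*3*(-2)) = 13*(-7 + 48) = 13*41 = 533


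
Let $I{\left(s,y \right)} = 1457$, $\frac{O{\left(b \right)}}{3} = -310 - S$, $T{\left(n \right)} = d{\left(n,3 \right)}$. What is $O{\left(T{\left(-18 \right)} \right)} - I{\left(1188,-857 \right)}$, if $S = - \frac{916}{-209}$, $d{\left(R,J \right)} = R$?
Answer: $- \frac{501631}{209} \approx -2400.1$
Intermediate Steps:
$T{\left(n \right)} = n$
$S = \frac{916}{209}$ ($S = \left(-916\right) \left(- \frac{1}{209}\right) = \frac{916}{209} \approx 4.3828$)
$O{\left(b \right)} = - \frac{197118}{209}$ ($O{\left(b \right)} = 3 \left(-310 - \frac{916}{209}\right) = 3 \left(- \frac{65706}{209}\right) = - \frac{197118}{209}$)
$O{\left(T{\left(-18 \right)} \right)} - I{\left(1188,-857 \right)} = - \frac{197118}{209} - 1457 = - \frac{501631}{209}$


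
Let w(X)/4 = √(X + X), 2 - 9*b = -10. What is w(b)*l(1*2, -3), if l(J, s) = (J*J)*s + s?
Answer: -40*√6 ≈ -97.980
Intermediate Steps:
b = 4/3 (b = 2/9 - ⅑*(-10) = 2/9 + 10/9 = 4/3 ≈ 1.3333)
l(J, s) = s + s*J² (l(J, s) = J²*s + s = s*J² + s = s + s*J²)
w(X) = 4*√2*√X (w(X) = 4*√(X + X) = 4*√(2*X) = 4*(√2*√X) = 4*√2*√X)
w(b)*l(1*2, -3) = (4*√2*√(4/3))*(-3*(1 + (1*2)²)) = (4*√2*(2*√3/3))*(-3*(1 + 2²)) = (8*√6/3)*(-3*(1 + 4)) = (8*√6/3)*(-3*5) = (8*√6/3)*(-15) = -40*√6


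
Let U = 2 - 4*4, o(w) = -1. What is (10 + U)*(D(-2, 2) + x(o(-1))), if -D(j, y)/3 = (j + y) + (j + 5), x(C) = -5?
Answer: 56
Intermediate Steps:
D(j, y) = -15 - 6*j - 3*y (D(j, y) = -3*((j + y) + (j + 5)) = -3*((j + y) + (5 + j)) = -3*(5 + y + 2*j) = -15 - 6*j - 3*y)
U = -14 (U = 2 - 16 = -14)
(10 + U)*(D(-2, 2) + x(o(-1))) = (10 - 14)*((-15 - 6*(-2) - 3*2) - 5) = -4*((-15 + 12 - 6) - 5) = -4*(-9 - 5) = -4*(-14) = 56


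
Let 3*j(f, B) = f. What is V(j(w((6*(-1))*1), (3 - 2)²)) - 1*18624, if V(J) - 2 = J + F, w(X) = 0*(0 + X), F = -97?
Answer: -18719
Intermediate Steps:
w(X) = 0 (w(X) = 0*X = 0)
j(f, B) = f/3
V(J) = -95 + J (V(J) = 2 + (J - 97) = 2 + (-97 + J) = -95 + J)
V(j(w((6*(-1))*1), (3 - 2)²)) - 1*18624 = (-95 + (⅓)*0) - 1*18624 = (-95 + 0) - 18624 = -95 - 18624 = -18719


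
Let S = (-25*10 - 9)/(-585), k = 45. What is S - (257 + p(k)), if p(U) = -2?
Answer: -148916/585 ≈ -254.56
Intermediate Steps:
S = 259/585 (S = (-250 - 9)*(-1/585) = -259*(-1/585) = 259/585 ≈ 0.44274)
S - (257 + p(k)) = 259/585 - (257 - 2) = 259/585 - 1*255 = 259/585 - 255 = -148916/585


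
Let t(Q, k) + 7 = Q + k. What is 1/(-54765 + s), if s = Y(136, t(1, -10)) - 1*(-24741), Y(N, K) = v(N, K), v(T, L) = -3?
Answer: -1/30027 ≈ -3.3303e-5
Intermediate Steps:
t(Q, k) = -7 + Q + k (t(Q, k) = -7 + (Q + k) = -7 + Q + k)
Y(N, K) = -3
s = 24738 (s = -3 - 1*(-24741) = -3 + 24741 = 24738)
1/(-54765 + s) = 1/(-54765 + 24738) = 1/(-30027) = -1/30027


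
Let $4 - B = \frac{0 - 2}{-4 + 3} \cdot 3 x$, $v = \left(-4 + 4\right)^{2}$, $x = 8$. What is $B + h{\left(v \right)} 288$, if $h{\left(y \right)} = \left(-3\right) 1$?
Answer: $-908$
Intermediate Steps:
$v = 0$ ($v = 0^{2} = 0$)
$B = -44$ ($B = 4 - \frac{0 - 2}{-4 + 3} \cdot 3 \cdot 8 = 4 - - \frac{2}{-1} \cdot 3 \cdot 8 = 4 - \left(-2\right) \left(-1\right) 3 \cdot 8 = 4 - 2 \cdot 3 \cdot 8 = 4 - 6 \cdot 8 = 4 - 48 = -44$)
$h{\left(y \right)} = -3$
$B + h{\left(v \right)} 288 = -44 - 864 = -908$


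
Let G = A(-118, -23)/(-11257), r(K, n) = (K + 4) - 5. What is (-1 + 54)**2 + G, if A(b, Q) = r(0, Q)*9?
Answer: 31620922/11257 ≈ 2809.0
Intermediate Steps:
r(K, n) = -1 + K (r(K, n) = (4 + K) - 5 = -1 + K)
A(b, Q) = -9 (A(b, Q) = (-1 + 0)*9 = -1*9 = -9)
G = 9/11257 (G = -9/(-11257) = -9*(-1/11257) = 9/11257 ≈ 0.00079950)
(-1 + 54)**2 + G = (-1 + 54)**2 + 9/11257 = 53**2 + 9/11257 = 2809 + 9/11257 = 31620922/11257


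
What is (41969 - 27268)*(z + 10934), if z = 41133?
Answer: 765436967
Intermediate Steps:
(41969 - 27268)*(z + 10934) = (41969 - 27268)*(41133 + 10934) = 14701*52067 = 765436967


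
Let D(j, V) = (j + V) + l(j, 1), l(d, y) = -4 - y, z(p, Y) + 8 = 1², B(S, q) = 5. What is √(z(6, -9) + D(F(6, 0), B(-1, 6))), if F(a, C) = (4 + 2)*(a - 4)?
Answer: √5 ≈ 2.2361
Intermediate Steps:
z(p, Y) = -7 (z(p, Y) = -8 + 1² = -8 + 1 = -7)
F(a, C) = -24 + 6*a (F(a, C) = 6*(-4 + a) = -24 + 6*a)
D(j, V) = -5 + V + j (D(j, V) = (j + V) + (-4 - 1*1) = (V + j) + (-4 - 1) = (V + j) - 5 = -5 + V + j)
√(z(6, -9) + D(F(6, 0), B(-1, 6))) = √(-7 + (-5 + 5 + (-24 + 6*6))) = √(-7 + (-5 + 5 + (-24 + 36))) = √(-7 + (-5 + 5 + 12)) = √(-7 + 12) = √5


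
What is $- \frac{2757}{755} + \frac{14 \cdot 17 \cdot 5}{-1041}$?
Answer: $- \frac{3768487}{785955} \approx -4.7948$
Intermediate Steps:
$- \frac{2757}{755} + \frac{14 \cdot 17 \cdot 5}{-1041} = \left(-2757\right) \frac{1}{755} + 238 \cdot 5 \left(- \frac{1}{1041}\right) = - \frac{2757}{755} + 1190 \left(- \frac{1}{1041}\right) = - \frac{2757}{755} - \frac{1190}{1041} = - \frac{3768487}{785955}$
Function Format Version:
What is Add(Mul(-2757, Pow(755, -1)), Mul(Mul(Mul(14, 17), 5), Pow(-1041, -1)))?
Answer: Rational(-3768487, 785955) ≈ -4.7948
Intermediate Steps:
Add(Mul(-2757, Pow(755, -1)), Mul(Mul(Mul(14, 17), 5), Pow(-1041, -1))) = Add(Mul(-2757, Rational(1, 755)), Mul(Mul(238, 5), Rational(-1, 1041))) = Add(Rational(-2757, 755), Mul(1190, Rational(-1, 1041))) = Add(Rational(-2757, 755), Rational(-1190, 1041)) = Rational(-3768487, 785955)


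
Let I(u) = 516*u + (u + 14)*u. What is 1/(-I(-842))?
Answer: -1/262704 ≈ -3.8066e-6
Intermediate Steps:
I(u) = 516*u + u*(14 + u) (I(u) = 516*u + (14 + u)*u = 516*u + u*(14 + u))
1/(-I(-842)) = 1/(-(-842)*(530 - 842)) = 1/(-(-842)*(-312)) = 1/(-1*262704) = 1/(-262704) = -1/262704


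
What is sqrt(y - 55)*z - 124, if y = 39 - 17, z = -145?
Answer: -124 - 145*I*sqrt(33) ≈ -124.0 - 832.96*I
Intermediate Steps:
y = 22
sqrt(y - 55)*z - 124 = sqrt(22 - 55)*(-145) - 124 = sqrt(-33)*(-145) - 124 = (I*sqrt(33))*(-145) - 124 = -145*I*sqrt(33) - 124 = -124 - 145*I*sqrt(33)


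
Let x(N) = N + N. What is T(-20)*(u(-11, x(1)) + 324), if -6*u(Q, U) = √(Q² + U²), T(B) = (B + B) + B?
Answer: -19440 + 50*√5 ≈ -19328.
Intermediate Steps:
x(N) = 2*N
T(B) = 3*B (T(B) = 2*B + B = 3*B)
u(Q, U) = -√(Q² + U²)/6
T(-20)*(u(-11, x(1)) + 324) = (3*(-20))*(-√((-11)² + (2*1)²)/6 + 324) = -60*(-√(121 + 2²)/6 + 324) = -60*(-√(121 + 4)/6 + 324) = -60*(-5*√5/6 + 324) = -60*(324 - 5*√5/6) = -19440 + 50*√5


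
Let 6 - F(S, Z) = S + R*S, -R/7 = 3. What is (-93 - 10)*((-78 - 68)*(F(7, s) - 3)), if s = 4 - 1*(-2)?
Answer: 2150434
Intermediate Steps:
R = -21 (R = -7*3 = -21)
s = 6 (s = 4 + 2 = 6)
F(S, Z) = 6 + 20*S (F(S, Z) = 6 - (S - 21*S) = 6 - (-20)*S = 6 + 20*S)
(-93 - 10)*((-78 - 68)*(F(7, s) - 3)) = (-93 - 10)*((-78 - 68)*((6 + 20*7) - 3)) = -(-15038)*((6 + 140) - 3) = -(-15038)*(146 - 3) = -(-15038)*143 = -103*(-20878) = 2150434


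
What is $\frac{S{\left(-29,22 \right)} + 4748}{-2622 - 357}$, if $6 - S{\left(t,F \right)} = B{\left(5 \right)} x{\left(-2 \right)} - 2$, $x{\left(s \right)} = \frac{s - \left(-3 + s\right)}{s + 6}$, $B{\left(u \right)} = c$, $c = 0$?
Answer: $- \frac{4756}{2979} \approx -1.5965$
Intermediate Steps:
$B{\left(u \right)} = 0$
$x{\left(s \right)} = \frac{3}{6 + s}$
$S{\left(t,F \right)} = 8$ ($S{\left(t,F \right)} = 6 - \left(0 \frac{3}{6 - 2} - 2\right) = 6 - \left(0 \cdot \frac{3}{4} - 2\right) = 6 - \left(0 - 2\right) = 6 - -2 = 6 + 2 = 8$)
$\frac{S{\left(-29,22 \right)} + 4748}{-2622 - 357} = \frac{8 + 4748}{-2622 - 357} = \frac{4756}{-2979} = 4756 \left(- \frac{1}{2979}\right) = - \frac{4756}{2979}$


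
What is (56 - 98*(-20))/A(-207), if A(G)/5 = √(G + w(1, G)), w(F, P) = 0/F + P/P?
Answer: -1008*I*√206/515 ≈ -28.092*I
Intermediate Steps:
w(F, P) = 1 (w(F, P) = 0 + 1 = 1)
A(G) = 5*√(1 + G) (A(G) = 5*√(G + 1) = 5*√(1 + G))
(56 - 98*(-20))/A(-207) = (56 - 98*(-20))/((5*√(1 - 207))) = (56 + 1960)/((5*√(-206))) = 2016/((5*(I*√206))) = 2016/((5*I*√206)) = 2016*(-I*√206/1030) = -1008*I*√206/515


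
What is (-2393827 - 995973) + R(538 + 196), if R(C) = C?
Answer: -3389066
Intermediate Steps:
(-2393827 - 995973) + R(538 + 196) = (-2393827 - 995973) + (538 + 196) = -3389800 + 734 = -3389066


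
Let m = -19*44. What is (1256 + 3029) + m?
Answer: 3449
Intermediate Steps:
m = -836
(1256 + 3029) + m = (1256 + 3029) - 836 = 4285 - 836 = 3449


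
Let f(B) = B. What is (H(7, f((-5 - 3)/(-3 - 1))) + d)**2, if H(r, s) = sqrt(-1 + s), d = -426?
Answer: 180625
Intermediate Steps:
(H(7, f((-5 - 3)/(-3 - 1))) + d)**2 = (sqrt(-1 + (-5 - 3)/(-3 - 1)) - 426)**2 = (sqrt(-1 - 8/(-4)) - 426)**2 = (sqrt(-1 - 8*(-1/4)) - 426)**2 = (sqrt(-1 + 2) - 426)**2 = (sqrt(1) - 426)**2 = (1 - 426)**2 = (-425)**2 = 180625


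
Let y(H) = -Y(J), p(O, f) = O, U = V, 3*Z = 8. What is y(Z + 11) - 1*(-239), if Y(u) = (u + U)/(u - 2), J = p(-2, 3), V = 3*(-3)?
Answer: 945/4 ≈ 236.25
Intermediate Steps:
Z = 8/3 (Z = (⅓)*8 = 8/3 ≈ 2.6667)
V = -9
U = -9
J = -2
Y(u) = (-9 + u)/(-2 + u) (Y(u) = (u - 9)/(u - 2) = (-9 + u)/(-2 + u))
y(H) = -11/4 (y(H) = -(-9 - 2)/(-2 - 2) = -(-11)/(-4) = -(-1)*(-11)/4 = -1*11/4 = -11/4)
y(Z + 11) - 1*(-239) = -11/4 - 1*(-239) = -11/4 + 239 = 945/4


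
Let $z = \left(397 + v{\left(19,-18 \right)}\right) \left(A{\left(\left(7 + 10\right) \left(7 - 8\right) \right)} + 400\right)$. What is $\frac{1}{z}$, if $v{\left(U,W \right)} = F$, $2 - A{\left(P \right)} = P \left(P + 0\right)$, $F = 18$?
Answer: $\frac{1}{46895} \approx 2.1324 \cdot 10^{-5}$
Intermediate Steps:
$A{\left(P \right)} = 2 - P^{2}$ ($A{\left(P \right)} = 2 - P \left(P + 0\right) = 2 - P P = 2 - P^{2}$)
$v{\left(U,W \right)} = 18$
$z = 46895$ ($z = \left(397 + 18\right) \left(\left(2 - \left(\left(7 + 10\right) \left(7 - 8\right)\right)^{2}\right) + 400\right) = 415 \left(\left(2 - \left(17 \left(-1\right)\right)^{2}\right) + 400\right) = 415 \left(\left(2 - \left(-17\right)^{2}\right) + 400\right) = 415 \left(\left(2 - 289\right) + 400\right) = 415 \left(-287 + 400\right) = 415 \cdot 113 = 46895$)
$\frac{1}{z} = \frac{1}{46895}$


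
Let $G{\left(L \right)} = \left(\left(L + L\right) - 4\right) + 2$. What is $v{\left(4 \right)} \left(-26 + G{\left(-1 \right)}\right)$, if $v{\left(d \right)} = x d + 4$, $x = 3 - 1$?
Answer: $-360$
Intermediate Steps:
$G{\left(L \right)} = -2 + 2 L$ ($G{\left(L \right)} = \left(2 L - 4\right) + 2 = \left(-4 + 2 L\right) + 2 = -2 + 2 L$)
$x = 2$
$v{\left(d \right)} = 4 + 2 d$ ($v{\left(d \right)} = 2 d + 4 = 4 + 2 d$)
$v{\left(4 \right)} \left(-26 + G{\left(-1 \right)}\right) = \left(4 + 2 \cdot 4\right) \left(-26 + \left(-2 + 2 \left(-1\right)\right)\right) = \left(4 + 8\right) \left(-26 - 4\right) = 12 \left(-26 - 4\right) = 12 \left(-30\right) = -360$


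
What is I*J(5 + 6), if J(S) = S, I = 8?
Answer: 88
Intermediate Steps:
I*J(5 + 6) = 8*(5 + 6) = 8*11 = 88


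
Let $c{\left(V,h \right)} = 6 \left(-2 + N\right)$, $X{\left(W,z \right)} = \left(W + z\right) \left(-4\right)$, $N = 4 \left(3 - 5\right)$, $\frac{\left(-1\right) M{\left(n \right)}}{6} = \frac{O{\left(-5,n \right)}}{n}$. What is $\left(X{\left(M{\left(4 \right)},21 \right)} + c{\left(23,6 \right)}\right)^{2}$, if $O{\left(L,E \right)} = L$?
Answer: $30276$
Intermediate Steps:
$M{\left(n \right)} = \frac{30}{n}$ ($M{\left(n \right)} = - 6 \left(- \frac{5}{n}\right) = \frac{30}{n}$)
$N = -8$ ($N = 4 \left(-2\right) = -8$)
$X{\left(W,z \right)} = - 4 W - 4 z$
$c{\left(V,h \right)} = -60$ ($c{\left(V,h \right)} = 6 \left(-2 - 8\right) = 6 \left(-10\right) = -60$)
$\left(X{\left(M{\left(4 \right)},21 \right)} + c{\left(23,6 \right)}\right)^{2} = \left(\left(- 4 \cdot \frac{30}{4} - 84\right) - 60\right)^{2} = \left(\left(- 4 \cdot 30 \cdot \frac{1}{4} - 84\right) - 60\right)^{2} = \left(\left(\left(-4\right) \frac{15}{2} - 84\right) - 60\right)^{2} = \left(\left(-30 - 84\right) - 60\right)^{2} = \left(-114 - 60\right)^{2} = \left(-174\right)^{2} = 30276$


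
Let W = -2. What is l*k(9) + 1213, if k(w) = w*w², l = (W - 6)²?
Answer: 47869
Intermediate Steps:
l = 64 (l = (-2 - 6)² = (-8)² = 64)
k(w) = w³
l*k(9) + 1213 = 64*9³ + 1213 = 64*729 + 1213 = 46656 + 1213 = 47869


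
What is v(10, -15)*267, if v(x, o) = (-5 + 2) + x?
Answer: 1869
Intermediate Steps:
v(x, o) = -3 + x
v(10, -15)*267 = (-3 + 10)*267 = 7*267 = 1869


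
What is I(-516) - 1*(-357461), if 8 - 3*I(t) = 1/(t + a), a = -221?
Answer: 790352168/2211 ≈ 3.5746e+5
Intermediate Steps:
I(t) = 8/3 - 1/(3*(-221 + t)) (I(t) = 8/3 - 1/(3*(t - 221)) = 8/3 - 1/(3*(-221 + t)))
I(-516) - 1*(-357461) = (-1769 + 8*(-516))/(3*(-221 - 516)) - 1*(-357461) = (1/3)*(-1769 - 4128)/(-737) + 357461 = (1/3)*(-1/737)*(-5897) + 357461 = 5897/2211 + 357461 = 790352168/2211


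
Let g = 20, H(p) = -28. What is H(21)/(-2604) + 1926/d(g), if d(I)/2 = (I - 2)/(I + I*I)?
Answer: 2089711/93 ≈ 22470.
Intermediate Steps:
d(I) = 2*(-2 + I)/(I + I²) (d(I) = 2*((I - 2)/(I + I*I)) = 2*((-2 + I)/(I + I²)) = 2*(-2 + I)/(I + I²))
H(21)/(-2604) + 1926/d(g) = -28/(-2604) + 1926/((2*(-2 + 20)/(20*(1 + 20)))) = -28*(-1/2604) + 1926/((2*(1/20)*18/21)) = 1/93 + 1926/((2*(1/20)*(1/21)*18)) = 1/93 + 1926/(3/35) = 1/93 + 1926*(35/3) = 1/93 + 22470 = 2089711/93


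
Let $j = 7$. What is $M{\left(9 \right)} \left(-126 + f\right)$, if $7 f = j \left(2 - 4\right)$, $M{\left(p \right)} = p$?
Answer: $-1152$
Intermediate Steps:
$f = -2$ ($f = \frac{7 \left(2 - 4\right)}{7} = \frac{7 \left(-2\right)}{7} = \frac{1}{7} \left(-14\right) = -2$)
$M{\left(9 \right)} \left(-126 + f\right) = 9 \left(-126 - 2\right) = 9 \left(-128\right) = -1152$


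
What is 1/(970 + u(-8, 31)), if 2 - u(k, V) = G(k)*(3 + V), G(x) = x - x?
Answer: 1/972 ≈ 0.0010288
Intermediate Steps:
G(x) = 0
u(k, V) = 2 (u(k, V) = 2 - 0*(3 + V) = 2 - 1*0 = 2 + 0 = 2)
1/(970 + u(-8, 31)) = 1/(970 + 2) = 1/972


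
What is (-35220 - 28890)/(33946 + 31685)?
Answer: -21370/21877 ≈ -0.97682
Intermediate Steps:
(-35220 - 28890)/(33946 + 31685) = -64110/65631 = -64110*1/65631 = -21370/21877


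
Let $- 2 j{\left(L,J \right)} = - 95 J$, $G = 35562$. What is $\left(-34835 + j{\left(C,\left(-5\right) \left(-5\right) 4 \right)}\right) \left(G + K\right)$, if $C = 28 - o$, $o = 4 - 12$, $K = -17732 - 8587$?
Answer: $-278075655$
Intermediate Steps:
$K = -26319$ ($K = -17732 - 8587 = -26319$)
$o = -8$ ($o = 4 - 12 = -8$)
$C = 36$ ($C = 28 - -8 = 28 + 8 = 36$)
$j{\left(L,J \right)} = \frac{95 J}{2}$ ($j{\left(L,J \right)} = - \frac{\left(-95\right) J}{2} = \frac{95 J}{2}$)
$\left(-34835 + j{\left(C,\left(-5\right) \left(-5\right) 4 \right)}\right) \left(G + K\right) = \left(-34835 + \frac{95 \left(-5\right) \left(-5\right) 4}{2}\right) \left(35562 - 26319\right) = \left(-34835 + \frac{95 \cdot 25 \cdot 4}{2}\right) 9243 = \left(-34835 + \frac{95}{2} \cdot 100\right) 9243 = \left(-34835 + 4750\right) 9243 = \left(-30085\right) 9243 = -278075655$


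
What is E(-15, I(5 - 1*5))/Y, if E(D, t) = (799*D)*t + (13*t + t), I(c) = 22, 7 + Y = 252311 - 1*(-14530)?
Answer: -131681/133417 ≈ -0.98699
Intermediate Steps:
Y = 266834 (Y = -7 + (252311 - 1*(-14530)) = -7 + (252311 + 14530) = -7 + 266841 = 266834)
E(D, t) = 14*t + 799*D*t (E(D, t) = 799*D*t + 14*t = 14*t + 799*D*t)
E(-15, I(5 - 1*5))/Y = (22*(14 + 799*(-15)))/266834 = (22*(14 - 11985))*(1/266834) = (22*(-11971))*(1/266834) = -263362*1/266834 = -131681/133417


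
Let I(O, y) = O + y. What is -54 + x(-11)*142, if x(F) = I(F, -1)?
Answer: -1758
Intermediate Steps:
x(F) = -1 + F (x(F) = F - 1 = -1 + F)
-54 + x(-11)*142 = -54 + (-1 - 11)*142 = -54 - 12*142 = -54 - 1704 = -1758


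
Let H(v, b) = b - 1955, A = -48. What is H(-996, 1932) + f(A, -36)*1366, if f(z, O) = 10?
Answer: 13637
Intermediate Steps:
H(v, b) = -1955 + b
H(-996, 1932) + f(A, -36)*1366 = (-1955 + 1932) + 10*1366 = -23 + 13660 = 13637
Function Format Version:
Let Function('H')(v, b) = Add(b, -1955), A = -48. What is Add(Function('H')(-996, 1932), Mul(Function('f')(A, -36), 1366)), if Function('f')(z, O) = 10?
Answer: 13637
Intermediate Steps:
Function('H')(v, b) = Add(-1955, b)
Add(Function('H')(-996, 1932), Mul(Function('f')(A, -36), 1366)) = Add(Add(-1955, 1932), Mul(10, 1366)) = Add(-23, 13660) = 13637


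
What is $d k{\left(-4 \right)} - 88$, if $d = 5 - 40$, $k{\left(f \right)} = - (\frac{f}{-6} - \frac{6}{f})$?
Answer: $- \frac{73}{6} \approx -12.167$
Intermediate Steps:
$k{\left(f \right)} = \frac{6}{f} + \frac{f}{6}$ ($k{\left(f \right)} = - (f \left(- \frac{1}{6}\right) - \frac{6}{f}) = - (- \frac{f}{6} - \frac{6}{f}) = - (- \frac{6}{f} - \frac{f}{6}) = \frac{6}{f} + \frac{f}{6}$)
$d = -35$ ($d = 5 - 40 = -35$)
$d k{\left(-4 \right)} - 88 = - 35 \left(\frac{6}{-4} + \frac{1}{6} \left(-4\right)\right) - 88 = - 35 \left(6 \left(- \frac{1}{4}\right) - \frac{2}{3}\right) - 88 = - 35 \left(- \frac{3}{2} - \frac{2}{3}\right) - 88 = \left(-35\right) \left(- \frac{13}{6}\right) - 88 = \frac{455}{6} - 88 = - \frac{73}{6}$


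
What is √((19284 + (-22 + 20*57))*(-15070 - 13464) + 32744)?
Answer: 2*I*√145529481 ≈ 24127.0*I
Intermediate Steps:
√((19284 + (-22 + 20*57))*(-15070 - 13464) + 32744) = √((19284 + (-22 + 1140))*(-28534) + 32744) = √((19284 + 1118)*(-28534) + 32744) = √(20402*(-28534) + 32744) = √(-582150668 + 32744) = √(-582117924) = 2*I*√145529481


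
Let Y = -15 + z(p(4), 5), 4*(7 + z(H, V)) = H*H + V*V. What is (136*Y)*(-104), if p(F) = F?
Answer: 166192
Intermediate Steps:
z(H, V) = -7 + H**2/4 + V**2/4 (z(H, V) = -7 + (H*H + V*V)/4 = -7 + (H**2 + V**2)/4 = -7 + (H**2/4 + V**2/4) = -7 + H**2/4 + V**2/4)
Y = -47/4 (Y = -15 + (-7 + (1/4)*4**2 + (1/4)*5**2) = -15 + (-7 + (1/4)*16 + (1/4)*25) = -15 + (-7 + 4 + 25/4) = -15 + 13/4 = -47/4 ≈ -11.750)
(136*Y)*(-104) = (136*(-47/4))*(-104) = -1598*(-104) = 166192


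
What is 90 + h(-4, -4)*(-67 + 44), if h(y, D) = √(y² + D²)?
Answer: 90 - 92*√2 ≈ -40.108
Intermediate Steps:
h(y, D) = √(D² + y²)
90 + h(-4, -4)*(-67 + 44) = 90 + √((-4)² + (-4)²)*(-67 + 44) = 90 + √(16 + 16)*(-23) = 90 + √32*(-23) = 90 + (4*√2)*(-23) = 90 - 92*√2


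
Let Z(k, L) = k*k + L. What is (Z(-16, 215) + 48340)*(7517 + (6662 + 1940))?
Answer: 786784509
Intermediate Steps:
Z(k, L) = L + k² (Z(k, L) = k² + L = L + k²)
(Z(-16, 215) + 48340)*(7517 + (6662 + 1940)) = ((215 + (-16)²) + 48340)*(7517 + (6662 + 1940)) = ((215 + 256) + 48340)*(7517 + 8602) = (471 + 48340)*16119 = 48811*16119 = 786784509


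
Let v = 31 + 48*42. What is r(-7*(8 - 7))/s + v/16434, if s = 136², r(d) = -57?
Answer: 18462287/151981632 ≈ 0.12148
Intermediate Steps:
v = 2047 (v = 31 + 2016 = 2047)
s = 18496
r(-7*(8 - 7))/s + v/16434 = -57/18496 + 2047/16434 = 18462287/151981632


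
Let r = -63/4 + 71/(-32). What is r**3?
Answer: -190109375/32768 ≈ -5801.7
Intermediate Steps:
r = -575/32 (r = -63*1/4 + 71*(-1/32) = -63/4 - 71/32 = -575/32 ≈ -17.969)
r**3 = (-575/32)**3 = -190109375/32768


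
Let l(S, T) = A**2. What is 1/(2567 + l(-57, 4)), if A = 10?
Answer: 1/2667 ≈ 0.00037495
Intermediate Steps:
l(S, T) = 100 (l(S, T) = 10**2 = 100)
1/(2567 + l(-57, 4)) = 1/(2567 + 100) = 1/2667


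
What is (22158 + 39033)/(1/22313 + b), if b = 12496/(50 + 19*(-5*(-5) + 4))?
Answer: 273526074861/92941283 ≈ 2943.0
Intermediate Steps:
b = 12496/601 (b = 12496/(50 + 19*(25 + 4)) = 12496/(50 + 19*29) = 12496/(50 + 551) = 12496/601 ≈ 20.792)
(22158 + 39033)/(1/22313 + b) = (22158 + 39033)/(1/22313 + 12496/601) = 61191/(1/22313 + 12496/601) = 61191/(278823849/13410113) = 61191*(13410113/278823849) = 273526074861/92941283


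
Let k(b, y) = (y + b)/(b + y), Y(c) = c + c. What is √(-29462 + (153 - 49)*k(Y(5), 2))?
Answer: 3*I*√3262 ≈ 171.34*I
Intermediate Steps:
Y(c) = 2*c
k(b, y) = 1 (k(b, y) = (b + y)/(b + y) = 1)
√(-29462 + (153 - 49)*k(Y(5), 2)) = √(-29462 + (153 - 49)*1) = √(-29462 + 104*1) = √(-29462 + 104) = √(-29358) = 3*I*√3262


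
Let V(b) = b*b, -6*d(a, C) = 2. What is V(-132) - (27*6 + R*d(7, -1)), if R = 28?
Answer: 51814/3 ≈ 17271.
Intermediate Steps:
d(a, C) = -⅓ (d(a, C) = -⅙*2 = -⅓)
V(b) = b²
V(-132) - (27*6 + R*d(7, -1)) = (-132)² - (27*6 + 28*(-⅓)) = 17424 - (162 - 28/3) = 17424 - 1*458/3 = 17424 - 458/3 = 51814/3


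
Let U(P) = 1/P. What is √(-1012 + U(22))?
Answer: I*√489786/22 ≈ 31.811*I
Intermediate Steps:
√(-1012 + U(22)) = √(-1012 + 1/22) = √(-22263/22) = I*√489786/22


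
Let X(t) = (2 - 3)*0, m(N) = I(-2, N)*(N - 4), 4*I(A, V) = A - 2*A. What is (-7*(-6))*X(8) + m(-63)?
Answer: -67/2 ≈ -33.500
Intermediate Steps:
I(A, V) = -A/4 (I(A, V) = (A - 2*A)/4 = (-A)/4 = -A/4)
m(N) = -2 + N/2 (m(N) = (-¼*(-2))*(N - 4) = (-4 + N)/2 = -2 + N/2)
X(t) = 0 (X(t) = -1*0 = 0)
(-7*(-6))*X(8) + m(-63) = -7*(-6)*0 + (-2 + (½)*(-63)) = 42*0 + (-2 - 63/2) = 0 - 67/2 = -67/2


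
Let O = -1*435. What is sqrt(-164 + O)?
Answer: I*sqrt(599) ≈ 24.474*I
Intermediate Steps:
O = -435
sqrt(-164 + O) = sqrt(-164 - 435) = sqrt(-599) = I*sqrt(599)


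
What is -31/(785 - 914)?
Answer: 31/129 ≈ 0.24031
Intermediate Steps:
-31/(785 - 914) = -31/(-129) = -1/129*(-31) = 31/129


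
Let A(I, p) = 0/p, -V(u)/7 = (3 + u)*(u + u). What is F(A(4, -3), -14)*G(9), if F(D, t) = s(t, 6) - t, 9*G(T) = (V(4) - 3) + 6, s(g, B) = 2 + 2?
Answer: -778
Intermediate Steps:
V(u) = -14*u*(3 + u) (V(u) = -7*(3 + u)*(u + u) = -7*(3 + u)*2*u = -14*u*(3 + u))
s(g, B) = 4
A(I, p) = 0
G(T) = -389/9 (G(T) = ((-14*4*(3 + 4) - 3) + 6)/9 = ((-14*4*7 - 3) + 6)/9 = ((-392 - 3) + 6)/9 = (-395 + 6)/9 = (⅑)*(-389) = -389/9)
F(D, t) = 4 - t
F(A(4, -3), -14)*G(9) = (4 - 1*(-14))*(-389/9) = (4 + 14)*(-389/9) = 18*(-389/9) = -778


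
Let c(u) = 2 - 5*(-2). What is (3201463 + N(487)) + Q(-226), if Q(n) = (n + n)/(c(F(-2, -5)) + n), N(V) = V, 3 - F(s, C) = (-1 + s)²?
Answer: 342608876/107 ≈ 3.2020e+6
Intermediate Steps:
F(s, C) = 3 - (-1 + s)²
c(u) = 12 (c(u) = 2 + 10 = 12)
Q(n) = 2*n/(12 + n) (Q(n) = (n + n)/(12 + n) = (2*n)/(12 + n) = 2*n/(12 + n))
(3201463 + N(487)) + Q(-226) = (3201463 + 487) + 2*(-226)/(12 - 226) = 3201950 + 2*(-226)/(-214) = 3201950 + 2*(-226)*(-1/214) = 3201950 + 226/107 = 342608876/107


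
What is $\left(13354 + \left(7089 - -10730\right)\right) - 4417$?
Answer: $26756$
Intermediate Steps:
$\left(13354 + \left(7089 - -10730\right)\right) - 4417 = \left(13354 + \left(7089 + 10730\right)\right) - 4417 = \left(13354 + 17819\right) - 4417 = 31173 - 4417 = 26756$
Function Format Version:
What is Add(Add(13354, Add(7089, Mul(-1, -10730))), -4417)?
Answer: 26756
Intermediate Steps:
Add(Add(13354, Add(7089, Mul(-1, -10730))), -4417) = Add(Add(13354, Add(7089, 10730)), -4417) = Add(Add(13354, 17819), -4417) = Add(31173, -4417) = 26756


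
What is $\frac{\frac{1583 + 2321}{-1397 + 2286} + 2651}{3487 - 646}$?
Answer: $\frac{786881}{841883} \approx 0.93467$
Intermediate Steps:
$\frac{\frac{1583 + 2321}{-1397 + 2286} + 2651}{3487 - 646} = \frac{\frac{3904}{889} + 2651}{2841} = \left(3904 \cdot \frac{1}{889} + 2651\right) \frac{1}{2841} = \left(\frac{3904}{889} + 2651\right) \frac{1}{2841} = \frac{2360643}{889} \cdot \frac{1}{2841} = \frac{786881}{841883}$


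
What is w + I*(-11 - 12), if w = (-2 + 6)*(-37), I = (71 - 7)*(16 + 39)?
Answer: -81108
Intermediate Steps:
I = 3520 (I = 64*55 = 3520)
w = -148 (w = 4*(-37) = -148)
w + I*(-11 - 12) = -148 + 3520*(-11 - 12) = -148 + 3520*(-23) = -148 - 80960 = -81108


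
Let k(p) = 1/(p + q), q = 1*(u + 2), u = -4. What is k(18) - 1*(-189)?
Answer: 3025/16 ≈ 189.06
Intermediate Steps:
q = -2 (q = 1*(-4 + 2) = 1*(-2) = -2)
k(p) = 1/(-2 + p) (k(p) = 1/(p - 2) = 1/(-2 + p))
k(18) - 1*(-189) = 1/(-2 + 18) - 1*(-189) = 1/16 + 189 = 3025/16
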